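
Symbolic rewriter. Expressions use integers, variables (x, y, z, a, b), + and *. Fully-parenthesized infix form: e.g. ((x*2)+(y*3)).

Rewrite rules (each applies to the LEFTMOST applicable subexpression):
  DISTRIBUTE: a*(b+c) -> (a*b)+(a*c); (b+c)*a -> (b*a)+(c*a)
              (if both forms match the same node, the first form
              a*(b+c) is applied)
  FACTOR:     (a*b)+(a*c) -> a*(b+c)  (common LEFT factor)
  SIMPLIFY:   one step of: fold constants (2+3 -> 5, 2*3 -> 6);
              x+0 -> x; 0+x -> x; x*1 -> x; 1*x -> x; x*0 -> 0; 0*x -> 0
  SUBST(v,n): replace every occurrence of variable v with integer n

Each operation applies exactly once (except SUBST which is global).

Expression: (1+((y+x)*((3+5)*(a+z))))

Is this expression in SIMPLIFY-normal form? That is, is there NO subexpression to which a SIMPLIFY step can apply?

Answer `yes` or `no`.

Expression: (1+((y+x)*((3+5)*(a+z))))
Scanning for simplifiable subexpressions (pre-order)...
  at root: (1+((y+x)*((3+5)*(a+z)))) (not simplifiable)
  at R: ((y+x)*((3+5)*(a+z))) (not simplifiable)
  at RL: (y+x) (not simplifiable)
  at RR: ((3+5)*(a+z)) (not simplifiable)
  at RRL: (3+5) (SIMPLIFIABLE)
  at RRR: (a+z) (not simplifiable)
Found simplifiable subexpr at path RRL: (3+5)
One SIMPLIFY step would give: (1+((y+x)*(8*(a+z))))
-> NOT in normal form.

Answer: no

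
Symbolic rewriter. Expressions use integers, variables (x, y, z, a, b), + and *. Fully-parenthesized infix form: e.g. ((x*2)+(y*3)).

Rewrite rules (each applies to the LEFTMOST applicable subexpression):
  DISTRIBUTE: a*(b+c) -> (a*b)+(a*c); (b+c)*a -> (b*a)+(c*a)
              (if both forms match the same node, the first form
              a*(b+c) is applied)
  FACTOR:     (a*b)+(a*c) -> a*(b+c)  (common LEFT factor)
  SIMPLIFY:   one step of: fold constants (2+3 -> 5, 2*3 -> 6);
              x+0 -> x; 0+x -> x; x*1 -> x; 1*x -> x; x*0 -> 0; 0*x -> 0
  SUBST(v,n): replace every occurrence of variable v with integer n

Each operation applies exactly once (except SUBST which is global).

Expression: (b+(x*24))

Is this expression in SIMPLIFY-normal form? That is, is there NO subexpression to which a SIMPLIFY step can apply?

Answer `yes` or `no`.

Answer: yes

Derivation:
Expression: (b+(x*24))
Scanning for simplifiable subexpressions (pre-order)...
  at root: (b+(x*24)) (not simplifiable)
  at R: (x*24) (not simplifiable)
Result: no simplifiable subexpression found -> normal form.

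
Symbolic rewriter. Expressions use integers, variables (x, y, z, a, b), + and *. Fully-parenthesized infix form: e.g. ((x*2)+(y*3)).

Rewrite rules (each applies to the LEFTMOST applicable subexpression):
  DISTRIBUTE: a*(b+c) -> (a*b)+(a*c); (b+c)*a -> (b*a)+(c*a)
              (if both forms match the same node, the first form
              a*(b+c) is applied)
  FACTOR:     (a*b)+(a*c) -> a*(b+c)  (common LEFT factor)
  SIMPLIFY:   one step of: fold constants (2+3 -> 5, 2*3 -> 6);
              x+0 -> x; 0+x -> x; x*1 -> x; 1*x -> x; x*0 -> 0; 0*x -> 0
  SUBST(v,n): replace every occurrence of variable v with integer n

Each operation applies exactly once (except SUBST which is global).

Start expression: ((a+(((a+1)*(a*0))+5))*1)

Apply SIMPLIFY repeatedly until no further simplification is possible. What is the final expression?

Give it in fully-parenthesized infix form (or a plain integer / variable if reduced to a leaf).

Start: ((a+(((a+1)*(a*0))+5))*1)
Step 1: at root: ((a+(((a+1)*(a*0))+5))*1) -> (a+(((a+1)*(a*0))+5)); overall: ((a+(((a+1)*(a*0))+5))*1) -> (a+(((a+1)*(a*0))+5))
Step 2: at RLR: (a*0) -> 0; overall: (a+(((a+1)*(a*0))+5)) -> (a+(((a+1)*0)+5))
Step 3: at RL: ((a+1)*0) -> 0; overall: (a+(((a+1)*0)+5)) -> (a+(0+5))
Step 4: at R: (0+5) -> 5; overall: (a+(0+5)) -> (a+5)
Fixed point: (a+5)

Answer: (a+5)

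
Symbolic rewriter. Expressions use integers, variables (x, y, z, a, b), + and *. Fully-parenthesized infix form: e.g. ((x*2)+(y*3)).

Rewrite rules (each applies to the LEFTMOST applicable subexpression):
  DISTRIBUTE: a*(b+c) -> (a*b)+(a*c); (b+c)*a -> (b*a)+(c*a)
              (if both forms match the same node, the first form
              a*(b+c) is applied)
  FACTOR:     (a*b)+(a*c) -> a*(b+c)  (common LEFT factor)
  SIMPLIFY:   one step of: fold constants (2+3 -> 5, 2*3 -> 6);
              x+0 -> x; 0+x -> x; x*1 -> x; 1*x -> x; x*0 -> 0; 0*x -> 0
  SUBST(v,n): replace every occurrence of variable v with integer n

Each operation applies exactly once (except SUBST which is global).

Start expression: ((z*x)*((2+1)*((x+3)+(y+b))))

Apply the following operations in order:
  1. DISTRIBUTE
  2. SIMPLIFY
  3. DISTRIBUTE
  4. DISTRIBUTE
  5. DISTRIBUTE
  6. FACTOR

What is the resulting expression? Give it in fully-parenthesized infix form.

Answer: (((z*x)*((3*x)+(3*3)))+((z*x)*((2+1)*(y+b))))

Derivation:
Start: ((z*x)*((2+1)*((x+3)+(y+b))))
Apply DISTRIBUTE at R (target: ((2+1)*((x+3)+(y+b)))): ((z*x)*((2+1)*((x+3)+(y+b)))) -> ((z*x)*(((2+1)*(x+3))+((2+1)*(y+b))))
Apply SIMPLIFY at RLL (target: (2+1)): ((z*x)*(((2+1)*(x+3))+((2+1)*(y+b)))) -> ((z*x)*((3*(x+3))+((2+1)*(y+b))))
Apply DISTRIBUTE at root (target: ((z*x)*((3*(x+3))+((2+1)*(y+b))))): ((z*x)*((3*(x+3))+((2+1)*(y+b)))) -> (((z*x)*(3*(x+3)))+((z*x)*((2+1)*(y+b))))
Apply DISTRIBUTE at LR (target: (3*(x+3))): (((z*x)*(3*(x+3)))+((z*x)*((2+1)*(y+b)))) -> (((z*x)*((3*x)+(3*3)))+((z*x)*((2+1)*(y+b))))
Apply DISTRIBUTE at L (target: ((z*x)*((3*x)+(3*3)))): (((z*x)*((3*x)+(3*3)))+((z*x)*((2+1)*(y+b)))) -> ((((z*x)*(3*x))+((z*x)*(3*3)))+((z*x)*((2+1)*(y+b))))
Apply FACTOR at L (target: (((z*x)*(3*x))+((z*x)*(3*3)))): ((((z*x)*(3*x))+((z*x)*(3*3)))+((z*x)*((2+1)*(y+b)))) -> (((z*x)*((3*x)+(3*3)))+((z*x)*((2+1)*(y+b))))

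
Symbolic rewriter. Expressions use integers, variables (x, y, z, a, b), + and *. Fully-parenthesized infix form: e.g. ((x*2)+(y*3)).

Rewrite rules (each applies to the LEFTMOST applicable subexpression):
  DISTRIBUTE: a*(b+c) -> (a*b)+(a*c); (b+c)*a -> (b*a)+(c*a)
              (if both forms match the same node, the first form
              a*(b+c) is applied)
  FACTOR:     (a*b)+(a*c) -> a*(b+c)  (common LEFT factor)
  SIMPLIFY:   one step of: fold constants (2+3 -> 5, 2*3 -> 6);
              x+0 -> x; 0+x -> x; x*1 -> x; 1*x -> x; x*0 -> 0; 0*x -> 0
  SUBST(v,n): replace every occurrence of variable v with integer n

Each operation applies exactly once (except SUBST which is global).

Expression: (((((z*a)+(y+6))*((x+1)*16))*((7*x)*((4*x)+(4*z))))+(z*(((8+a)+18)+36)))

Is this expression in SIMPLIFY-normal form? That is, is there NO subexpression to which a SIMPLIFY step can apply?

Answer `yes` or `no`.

Answer: yes

Derivation:
Expression: (((((z*a)+(y+6))*((x+1)*16))*((7*x)*((4*x)+(4*z))))+(z*(((8+a)+18)+36)))
Scanning for simplifiable subexpressions (pre-order)...
  at root: (((((z*a)+(y+6))*((x+1)*16))*((7*x)*((4*x)+(4*z))))+(z*(((8+a)+18)+36))) (not simplifiable)
  at L: ((((z*a)+(y+6))*((x+1)*16))*((7*x)*((4*x)+(4*z)))) (not simplifiable)
  at LL: (((z*a)+(y+6))*((x+1)*16)) (not simplifiable)
  at LLL: ((z*a)+(y+6)) (not simplifiable)
  at LLLL: (z*a) (not simplifiable)
  at LLLR: (y+6) (not simplifiable)
  at LLR: ((x+1)*16) (not simplifiable)
  at LLRL: (x+1) (not simplifiable)
  at LR: ((7*x)*((4*x)+(4*z))) (not simplifiable)
  at LRL: (7*x) (not simplifiable)
  at LRR: ((4*x)+(4*z)) (not simplifiable)
  at LRRL: (4*x) (not simplifiable)
  at LRRR: (4*z) (not simplifiable)
  at R: (z*(((8+a)+18)+36)) (not simplifiable)
  at RR: (((8+a)+18)+36) (not simplifiable)
  at RRL: ((8+a)+18) (not simplifiable)
  at RRLL: (8+a) (not simplifiable)
Result: no simplifiable subexpression found -> normal form.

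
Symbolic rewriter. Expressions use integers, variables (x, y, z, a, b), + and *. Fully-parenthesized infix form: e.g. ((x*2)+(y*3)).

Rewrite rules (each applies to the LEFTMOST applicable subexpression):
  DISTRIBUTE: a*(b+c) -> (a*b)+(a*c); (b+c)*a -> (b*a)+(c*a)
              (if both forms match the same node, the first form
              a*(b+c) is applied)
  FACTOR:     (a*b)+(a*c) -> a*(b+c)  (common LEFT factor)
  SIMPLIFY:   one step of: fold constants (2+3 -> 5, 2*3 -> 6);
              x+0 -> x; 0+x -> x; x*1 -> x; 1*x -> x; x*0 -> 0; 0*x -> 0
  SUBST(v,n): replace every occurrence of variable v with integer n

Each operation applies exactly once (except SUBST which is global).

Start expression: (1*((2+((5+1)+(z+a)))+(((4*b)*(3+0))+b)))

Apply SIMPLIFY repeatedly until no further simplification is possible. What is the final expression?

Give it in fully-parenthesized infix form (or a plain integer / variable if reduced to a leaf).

Answer: ((2+(6+(z+a)))+(((4*b)*3)+b))

Derivation:
Start: (1*((2+((5+1)+(z+a)))+(((4*b)*(3+0))+b)))
Step 1: at root: (1*((2+((5+1)+(z+a)))+(((4*b)*(3+0))+b))) -> ((2+((5+1)+(z+a)))+(((4*b)*(3+0))+b)); overall: (1*((2+((5+1)+(z+a)))+(((4*b)*(3+0))+b))) -> ((2+((5+1)+(z+a)))+(((4*b)*(3+0))+b))
Step 2: at LRL: (5+1) -> 6; overall: ((2+((5+1)+(z+a)))+(((4*b)*(3+0))+b)) -> ((2+(6+(z+a)))+(((4*b)*(3+0))+b))
Step 3: at RLR: (3+0) -> 3; overall: ((2+(6+(z+a)))+(((4*b)*(3+0))+b)) -> ((2+(6+(z+a)))+(((4*b)*3)+b))
Fixed point: ((2+(6+(z+a)))+(((4*b)*3)+b))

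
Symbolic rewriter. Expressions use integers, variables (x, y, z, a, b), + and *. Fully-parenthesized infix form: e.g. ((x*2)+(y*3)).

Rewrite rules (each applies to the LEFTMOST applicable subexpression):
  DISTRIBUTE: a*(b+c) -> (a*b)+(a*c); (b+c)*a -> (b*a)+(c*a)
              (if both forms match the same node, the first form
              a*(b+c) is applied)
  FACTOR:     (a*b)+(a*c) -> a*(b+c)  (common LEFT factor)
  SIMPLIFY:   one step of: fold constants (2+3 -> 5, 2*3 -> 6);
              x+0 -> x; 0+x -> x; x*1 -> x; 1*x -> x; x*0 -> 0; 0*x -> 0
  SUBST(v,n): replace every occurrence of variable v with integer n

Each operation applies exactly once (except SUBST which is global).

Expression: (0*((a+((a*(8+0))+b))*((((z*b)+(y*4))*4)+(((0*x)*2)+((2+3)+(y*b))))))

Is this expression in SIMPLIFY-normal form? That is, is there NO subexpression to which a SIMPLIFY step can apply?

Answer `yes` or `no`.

Expression: (0*((a+((a*(8+0))+b))*((((z*b)+(y*4))*4)+(((0*x)*2)+((2+3)+(y*b))))))
Scanning for simplifiable subexpressions (pre-order)...
  at root: (0*((a+((a*(8+0))+b))*((((z*b)+(y*4))*4)+(((0*x)*2)+((2+3)+(y*b)))))) (SIMPLIFIABLE)
  at R: ((a+((a*(8+0))+b))*((((z*b)+(y*4))*4)+(((0*x)*2)+((2+3)+(y*b))))) (not simplifiable)
  at RL: (a+((a*(8+0))+b)) (not simplifiable)
  at RLR: ((a*(8+0))+b) (not simplifiable)
  at RLRL: (a*(8+0)) (not simplifiable)
  at RLRLR: (8+0) (SIMPLIFIABLE)
  at RR: ((((z*b)+(y*4))*4)+(((0*x)*2)+((2+3)+(y*b)))) (not simplifiable)
  at RRL: (((z*b)+(y*4))*4) (not simplifiable)
  at RRLL: ((z*b)+(y*4)) (not simplifiable)
  at RRLLL: (z*b) (not simplifiable)
  at RRLLR: (y*4) (not simplifiable)
  at RRR: (((0*x)*2)+((2+3)+(y*b))) (not simplifiable)
  at RRRL: ((0*x)*2) (not simplifiable)
  at RRRLL: (0*x) (SIMPLIFIABLE)
  at RRRR: ((2+3)+(y*b)) (not simplifiable)
  at RRRRL: (2+3) (SIMPLIFIABLE)
  at RRRRR: (y*b) (not simplifiable)
Found simplifiable subexpr at path root: (0*((a+((a*(8+0))+b))*((((z*b)+(y*4))*4)+(((0*x)*2)+((2+3)+(y*b))))))
One SIMPLIFY step would give: 0
-> NOT in normal form.

Answer: no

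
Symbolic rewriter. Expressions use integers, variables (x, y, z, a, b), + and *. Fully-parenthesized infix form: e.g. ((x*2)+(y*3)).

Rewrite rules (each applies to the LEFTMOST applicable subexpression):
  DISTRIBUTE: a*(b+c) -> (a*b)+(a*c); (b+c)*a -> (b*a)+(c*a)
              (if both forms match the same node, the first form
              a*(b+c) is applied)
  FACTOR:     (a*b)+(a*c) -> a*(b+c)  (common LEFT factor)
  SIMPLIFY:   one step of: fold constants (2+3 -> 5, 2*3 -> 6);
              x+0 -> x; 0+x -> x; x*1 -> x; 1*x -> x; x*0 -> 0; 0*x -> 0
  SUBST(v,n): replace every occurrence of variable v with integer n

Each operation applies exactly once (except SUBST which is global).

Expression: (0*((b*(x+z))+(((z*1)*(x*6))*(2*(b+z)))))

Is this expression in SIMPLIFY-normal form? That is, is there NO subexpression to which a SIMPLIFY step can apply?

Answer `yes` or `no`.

Expression: (0*((b*(x+z))+(((z*1)*(x*6))*(2*(b+z)))))
Scanning for simplifiable subexpressions (pre-order)...
  at root: (0*((b*(x+z))+(((z*1)*(x*6))*(2*(b+z))))) (SIMPLIFIABLE)
  at R: ((b*(x+z))+(((z*1)*(x*6))*(2*(b+z)))) (not simplifiable)
  at RL: (b*(x+z)) (not simplifiable)
  at RLR: (x+z) (not simplifiable)
  at RR: (((z*1)*(x*6))*(2*(b+z))) (not simplifiable)
  at RRL: ((z*1)*(x*6)) (not simplifiable)
  at RRLL: (z*1) (SIMPLIFIABLE)
  at RRLR: (x*6) (not simplifiable)
  at RRR: (2*(b+z)) (not simplifiable)
  at RRRR: (b+z) (not simplifiable)
Found simplifiable subexpr at path root: (0*((b*(x+z))+(((z*1)*(x*6))*(2*(b+z)))))
One SIMPLIFY step would give: 0
-> NOT in normal form.

Answer: no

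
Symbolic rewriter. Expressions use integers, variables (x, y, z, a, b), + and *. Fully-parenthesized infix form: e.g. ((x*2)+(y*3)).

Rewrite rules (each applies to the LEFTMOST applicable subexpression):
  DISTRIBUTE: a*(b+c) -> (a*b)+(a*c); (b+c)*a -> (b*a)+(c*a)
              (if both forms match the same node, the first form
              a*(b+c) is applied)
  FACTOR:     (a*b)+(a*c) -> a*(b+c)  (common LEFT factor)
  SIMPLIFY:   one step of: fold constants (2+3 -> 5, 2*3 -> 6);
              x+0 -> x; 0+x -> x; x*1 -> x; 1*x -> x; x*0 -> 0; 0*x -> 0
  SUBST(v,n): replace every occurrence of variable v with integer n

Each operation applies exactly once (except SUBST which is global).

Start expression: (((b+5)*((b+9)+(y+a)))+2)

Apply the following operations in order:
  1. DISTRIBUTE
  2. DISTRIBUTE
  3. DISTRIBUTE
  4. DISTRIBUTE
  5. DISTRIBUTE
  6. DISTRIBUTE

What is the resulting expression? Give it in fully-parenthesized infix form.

Start: (((b+5)*((b+9)+(y+a)))+2)
Apply DISTRIBUTE at L (target: ((b+5)*((b+9)+(y+a)))): (((b+5)*((b+9)+(y+a)))+2) -> ((((b+5)*(b+9))+((b+5)*(y+a)))+2)
Apply DISTRIBUTE at LL (target: ((b+5)*(b+9))): ((((b+5)*(b+9))+((b+5)*(y+a)))+2) -> (((((b+5)*b)+((b+5)*9))+((b+5)*(y+a)))+2)
Apply DISTRIBUTE at LLL (target: ((b+5)*b)): (((((b+5)*b)+((b+5)*9))+((b+5)*(y+a)))+2) -> (((((b*b)+(5*b))+((b+5)*9))+((b+5)*(y+a)))+2)
Apply DISTRIBUTE at LLR (target: ((b+5)*9)): (((((b*b)+(5*b))+((b+5)*9))+((b+5)*(y+a)))+2) -> (((((b*b)+(5*b))+((b*9)+(5*9)))+((b+5)*(y+a)))+2)
Apply DISTRIBUTE at LR (target: ((b+5)*(y+a))): (((((b*b)+(5*b))+((b*9)+(5*9)))+((b+5)*(y+a)))+2) -> (((((b*b)+(5*b))+((b*9)+(5*9)))+(((b+5)*y)+((b+5)*a)))+2)
Apply DISTRIBUTE at LRL (target: ((b+5)*y)): (((((b*b)+(5*b))+((b*9)+(5*9)))+(((b+5)*y)+((b+5)*a)))+2) -> (((((b*b)+(5*b))+((b*9)+(5*9)))+(((b*y)+(5*y))+((b+5)*a)))+2)

Answer: (((((b*b)+(5*b))+((b*9)+(5*9)))+(((b*y)+(5*y))+((b+5)*a)))+2)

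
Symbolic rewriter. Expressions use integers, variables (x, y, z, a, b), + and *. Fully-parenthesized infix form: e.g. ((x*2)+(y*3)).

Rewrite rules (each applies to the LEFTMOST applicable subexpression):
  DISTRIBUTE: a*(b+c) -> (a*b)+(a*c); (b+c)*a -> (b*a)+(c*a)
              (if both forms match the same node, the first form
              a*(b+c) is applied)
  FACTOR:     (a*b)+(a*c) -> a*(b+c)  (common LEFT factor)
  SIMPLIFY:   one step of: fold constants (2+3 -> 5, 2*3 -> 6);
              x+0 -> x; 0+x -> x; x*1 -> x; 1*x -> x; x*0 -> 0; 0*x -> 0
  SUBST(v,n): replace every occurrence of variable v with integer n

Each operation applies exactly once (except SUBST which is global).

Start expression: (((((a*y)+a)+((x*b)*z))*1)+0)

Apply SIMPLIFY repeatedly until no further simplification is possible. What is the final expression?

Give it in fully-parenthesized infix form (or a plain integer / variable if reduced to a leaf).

Answer: (((a*y)+a)+((x*b)*z))

Derivation:
Start: (((((a*y)+a)+((x*b)*z))*1)+0)
Step 1: at root: (((((a*y)+a)+((x*b)*z))*1)+0) -> ((((a*y)+a)+((x*b)*z))*1); overall: (((((a*y)+a)+((x*b)*z))*1)+0) -> ((((a*y)+a)+((x*b)*z))*1)
Step 2: at root: ((((a*y)+a)+((x*b)*z))*1) -> (((a*y)+a)+((x*b)*z)); overall: ((((a*y)+a)+((x*b)*z))*1) -> (((a*y)+a)+((x*b)*z))
Fixed point: (((a*y)+a)+((x*b)*z))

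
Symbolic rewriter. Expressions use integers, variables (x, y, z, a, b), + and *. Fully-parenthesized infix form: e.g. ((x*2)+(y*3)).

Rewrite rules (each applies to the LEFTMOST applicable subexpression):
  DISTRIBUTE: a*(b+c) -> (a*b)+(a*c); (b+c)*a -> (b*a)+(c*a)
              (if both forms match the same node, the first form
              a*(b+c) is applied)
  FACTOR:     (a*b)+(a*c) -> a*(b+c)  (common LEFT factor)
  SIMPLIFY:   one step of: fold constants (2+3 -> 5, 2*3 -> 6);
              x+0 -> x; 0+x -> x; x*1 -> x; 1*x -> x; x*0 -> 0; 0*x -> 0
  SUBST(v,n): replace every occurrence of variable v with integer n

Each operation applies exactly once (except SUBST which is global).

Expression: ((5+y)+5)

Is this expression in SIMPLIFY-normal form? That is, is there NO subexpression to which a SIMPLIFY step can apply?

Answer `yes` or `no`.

Answer: yes

Derivation:
Expression: ((5+y)+5)
Scanning for simplifiable subexpressions (pre-order)...
  at root: ((5+y)+5) (not simplifiable)
  at L: (5+y) (not simplifiable)
Result: no simplifiable subexpression found -> normal form.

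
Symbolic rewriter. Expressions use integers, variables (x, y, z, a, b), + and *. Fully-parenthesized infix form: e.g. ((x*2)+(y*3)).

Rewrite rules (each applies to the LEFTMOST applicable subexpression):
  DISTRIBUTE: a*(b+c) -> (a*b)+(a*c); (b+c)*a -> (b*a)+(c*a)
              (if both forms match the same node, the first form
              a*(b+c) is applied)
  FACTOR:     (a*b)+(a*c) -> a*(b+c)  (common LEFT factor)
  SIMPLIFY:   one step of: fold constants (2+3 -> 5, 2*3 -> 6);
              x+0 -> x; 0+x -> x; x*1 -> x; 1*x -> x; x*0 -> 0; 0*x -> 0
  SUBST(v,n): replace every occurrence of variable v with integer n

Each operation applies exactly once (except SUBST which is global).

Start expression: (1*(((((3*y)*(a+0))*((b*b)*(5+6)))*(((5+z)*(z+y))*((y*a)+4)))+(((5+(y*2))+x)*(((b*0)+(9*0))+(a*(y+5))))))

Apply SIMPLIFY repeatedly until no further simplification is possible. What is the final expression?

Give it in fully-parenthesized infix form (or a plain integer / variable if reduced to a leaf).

Start: (1*(((((3*y)*(a+0))*((b*b)*(5+6)))*(((5+z)*(z+y))*((y*a)+4)))+(((5+(y*2))+x)*(((b*0)+(9*0))+(a*(y+5))))))
Step 1: at root: (1*(((((3*y)*(a+0))*((b*b)*(5+6)))*(((5+z)*(z+y))*((y*a)+4)))+(((5+(y*2))+x)*(((b*0)+(9*0))+(a*(y+5)))))) -> (((((3*y)*(a+0))*((b*b)*(5+6)))*(((5+z)*(z+y))*((y*a)+4)))+(((5+(y*2))+x)*(((b*0)+(9*0))+(a*(y+5))))); overall: (1*(((((3*y)*(a+0))*((b*b)*(5+6)))*(((5+z)*(z+y))*((y*a)+4)))+(((5+(y*2))+x)*(((b*0)+(9*0))+(a*(y+5)))))) -> (((((3*y)*(a+0))*((b*b)*(5+6)))*(((5+z)*(z+y))*((y*a)+4)))+(((5+(y*2))+x)*(((b*0)+(9*0))+(a*(y+5)))))
Step 2: at LLLR: (a+0) -> a; overall: (((((3*y)*(a+0))*((b*b)*(5+6)))*(((5+z)*(z+y))*((y*a)+4)))+(((5+(y*2))+x)*(((b*0)+(9*0))+(a*(y+5))))) -> (((((3*y)*a)*((b*b)*(5+6)))*(((5+z)*(z+y))*((y*a)+4)))+(((5+(y*2))+x)*(((b*0)+(9*0))+(a*(y+5)))))
Step 3: at LLRR: (5+6) -> 11; overall: (((((3*y)*a)*((b*b)*(5+6)))*(((5+z)*(z+y))*((y*a)+4)))+(((5+(y*2))+x)*(((b*0)+(9*0))+(a*(y+5))))) -> (((((3*y)*a)*((b*b)*11))*(((5+z)*(z+y))*((y*a)+4)))+(((5+(y*2))+x)*(((b*0)+(9*0))+(a*(y+5)))))
Step 4: at RRLL: (b*0) -> 0; overall: (((((3*y)*a)*((b*b)*11))*(((5+z)*(z+y))*((y*a)+4)))+(((5+(y*2))+x)*(((b*0)+(9*0))+(a*(y+5))))) -> (((((3*y)*a)*((b*b)*11))*(((5+z)*(z+y))*((y*a)+4)))+(((5+(y*2))+x)*((0+(9*0))+(a*(y+5)))))
Step 5: at RRL: (0+(9*0)) -> (9*0); overall: (((((3*y)*a)*((b*b)*11))*(((5+z)*(z+y))*((y*a)+4)))+(((5+(y*2))+x)*((0+(9*0))+(a*(y+5))))) -> (((((3*y)*a)*((b*b)*11))*(((5+z)*(z+y))*((y*a)+4)))+(((5+(y*2))+x)*((9*0)+(a*(y+5)))))
Step 6: at RRL: (9*0) -> 0; overall: (((((3*y)*a)*((b*b)*11))*(((5+z)*(z+y))*((y*a)+4)))+(((5+(y*2))+x)*((9*0)+(a*(y+5))))) -> (((((3*y)*a)*((b*b)*11))*(((5+z)*(z+y))*((y*a)+4)))+(((5+(y*2))+x)*(0+(a*(y+5)))))
Step 7: at RR: (0+(a*(y+5))) -> (a*(y+5)); overall: (((((3*y)*a)*((b*b)*11))*(((5+z)*(z+y))*((y*a)+4)))+(((5+(y*2))+x)*(0+(a*(y+5))))) -> (((((3*y)*a)*((b*b)*11))*(((5+z)*(z+y))*((y*a)+4)))+(((5+(y*2))+x)*(a*(y+5))))
Fixed point: (((((3*y)*a)*((b*b)*11))*(((5+z)*(z+y))*((y*a)+4)))+(((5+(y*2))+x)*(a*(y+5))))

Answer: (((((3*y)*a)*((b*b)*11))*(((5+z)*(z+y))*((y*a)+4)))+(((5+(y*2))+x)*(a*(y+5))))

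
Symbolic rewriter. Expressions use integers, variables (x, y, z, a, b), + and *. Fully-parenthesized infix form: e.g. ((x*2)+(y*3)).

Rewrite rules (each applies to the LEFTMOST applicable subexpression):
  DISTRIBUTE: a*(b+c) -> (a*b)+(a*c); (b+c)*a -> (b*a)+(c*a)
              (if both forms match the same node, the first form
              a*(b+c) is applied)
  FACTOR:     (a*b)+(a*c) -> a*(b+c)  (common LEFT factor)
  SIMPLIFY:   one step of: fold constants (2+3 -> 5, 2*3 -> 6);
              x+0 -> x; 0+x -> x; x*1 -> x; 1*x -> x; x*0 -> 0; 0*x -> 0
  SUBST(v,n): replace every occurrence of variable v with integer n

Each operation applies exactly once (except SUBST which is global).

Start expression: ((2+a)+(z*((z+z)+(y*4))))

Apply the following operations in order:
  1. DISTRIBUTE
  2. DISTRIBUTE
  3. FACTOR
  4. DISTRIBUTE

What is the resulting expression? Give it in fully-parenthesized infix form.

Answer: ((2+a)+(((z*z)+(z*z))+(z*(y*4))))

Derivation:
Start: ((2+a)+(z*((z+z)+(y*4))))
Apply DISTRIBUTE at R (target: (z*((z+z)+(y*4)))): ((2+a)+(z*((z+z)+(y*4)))) -> ((2+a)+((z*(z+z))+(z*(y*4))))
Apply DISTRIBUTE at RL (target: (z*(z+z))): ((2+a)+((z*(z+z))+(z*(y*4)))) -> ((2+a)+(((z*z)+(z*z))+(z*(y*4))))
Apply FACTOR at RL (target: ((z*z)+(z*z))): ((2+a)+(((z*z)+(z*z))+(z*(y*4)))) -> ((2+a)+((z*(z+z))+(z*(y*4))))
Apply DISTRIBUTE at RL (target: (z*(z+z))): ((2+a)+((z*(z+z))+(z*(y*4)))) -> ((2+a)+(((z*z)+(z*z))+(z*(y*4))))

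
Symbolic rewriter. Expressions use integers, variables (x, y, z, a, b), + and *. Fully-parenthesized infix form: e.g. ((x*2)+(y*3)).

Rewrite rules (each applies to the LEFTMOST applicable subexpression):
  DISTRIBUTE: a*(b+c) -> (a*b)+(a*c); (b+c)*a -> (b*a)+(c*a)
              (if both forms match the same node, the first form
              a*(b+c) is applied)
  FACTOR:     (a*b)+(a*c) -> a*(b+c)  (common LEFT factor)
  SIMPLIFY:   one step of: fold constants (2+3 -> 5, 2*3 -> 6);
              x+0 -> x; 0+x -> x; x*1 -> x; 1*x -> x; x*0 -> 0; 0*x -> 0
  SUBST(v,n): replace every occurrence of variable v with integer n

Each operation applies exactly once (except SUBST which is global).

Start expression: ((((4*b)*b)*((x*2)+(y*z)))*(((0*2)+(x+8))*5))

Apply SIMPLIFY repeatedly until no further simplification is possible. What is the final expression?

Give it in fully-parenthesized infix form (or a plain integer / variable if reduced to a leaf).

Start: ((((4*b)*b)*((x*2)+(y*z)))*(((0*2)+(x+8))*5))
Step 1: at RLL: (0*2) -> 0; overall: ((((4*b)*b)*((x*2)+(y*z)))*(((0*2)+(x+8))*5)) -> ((((4*b)*b)*((x*2)+(y*z)))*((0+(x+8))*5))
Step 2: at RL: (0+(x+8)) -> (x+8); overall: ((((4*b)*b)*((x*2)+(y*z)))*((0+(x+8))*5)) -> ((((4*b)*b)*((x*2)+(y*z)))*((x+8)*5))
Fixed point: ((((4*b)*b)*((x*2)+(y*z)))*((x+8)*5))

Answer: ((((4*b)*b)*((x*2)+(y*z)))*((x+8)*5))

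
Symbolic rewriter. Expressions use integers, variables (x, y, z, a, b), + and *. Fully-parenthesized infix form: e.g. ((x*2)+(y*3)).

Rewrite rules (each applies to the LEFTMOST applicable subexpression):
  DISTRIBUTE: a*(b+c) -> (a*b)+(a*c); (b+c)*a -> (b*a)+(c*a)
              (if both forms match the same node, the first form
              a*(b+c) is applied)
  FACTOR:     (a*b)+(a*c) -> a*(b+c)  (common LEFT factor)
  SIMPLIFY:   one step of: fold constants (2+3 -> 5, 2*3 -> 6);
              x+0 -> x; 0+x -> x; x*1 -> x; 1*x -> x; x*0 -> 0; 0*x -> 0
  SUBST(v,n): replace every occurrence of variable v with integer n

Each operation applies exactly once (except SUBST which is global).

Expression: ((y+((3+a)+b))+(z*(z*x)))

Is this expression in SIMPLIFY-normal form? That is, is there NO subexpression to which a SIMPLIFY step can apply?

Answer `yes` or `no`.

Expression: ((y+((3+a)+b))+(z*(z*x)))
Scanning for simplifiable subexpressions (pre-order)...
  at root: ((y+((3+a)+b))+(z*(z*x))) (not simplifiable)
  at L: (y+((3+a)+b)) (not simplifiable)
  at LR: ((3+a)+b) (not simplifiable)
  at LRL: (3+a) (not simplifiable)
  at R: (z*(z*x)) (not simplifiable)
  at RR: (z*x) (not simplifiable)
Result: no simplifiable subexpression found -> normal form.

Answer: yes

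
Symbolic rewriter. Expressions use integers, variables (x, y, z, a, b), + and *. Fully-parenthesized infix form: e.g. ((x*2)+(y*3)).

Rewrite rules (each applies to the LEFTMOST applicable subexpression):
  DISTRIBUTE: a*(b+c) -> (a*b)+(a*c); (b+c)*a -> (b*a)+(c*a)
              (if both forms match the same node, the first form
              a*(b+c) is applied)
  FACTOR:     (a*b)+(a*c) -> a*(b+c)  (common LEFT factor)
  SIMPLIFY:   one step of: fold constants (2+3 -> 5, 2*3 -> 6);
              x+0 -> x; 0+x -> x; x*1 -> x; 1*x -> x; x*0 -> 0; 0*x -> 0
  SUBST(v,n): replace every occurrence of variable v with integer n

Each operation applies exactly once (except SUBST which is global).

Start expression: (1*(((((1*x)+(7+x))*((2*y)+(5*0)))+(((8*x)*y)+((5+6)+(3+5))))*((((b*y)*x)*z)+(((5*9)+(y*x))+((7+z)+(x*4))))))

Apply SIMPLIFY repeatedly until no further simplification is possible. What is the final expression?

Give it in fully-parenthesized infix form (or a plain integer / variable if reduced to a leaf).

Answer: ((((x+(7+x))*(2*y))+(((8*x)*y)+19))*((((b*y)*x)*z)+((45+(y*x))+((7+z)+(x*4)))))

Derivation:
Start: (1*(((((1*x)+(7+x))*((2*y)+(5*0)))+(((8*x)*y)+((5+6)+(3+5))))*((((b*y)*x)*z)+(((5*9)+(y*x))+((7+z)+(x*4))))))
Step 1: at root: (1*(((((1*x)+(7+x))*((2*y)+(5*0)))+(((8*x)*y)+((5+6)+(3+5))))*((((b*y)*x)*z)+(((5*9)+(y*x))+((7+z)+(x*4)))))) -> (((((1*x)+(7+x))*((2*y)+(5*0)))+(((8*x)*y)+((5+6)+(3+5))))*((((b*y)*x)*z)+(((5*9)+(y*x))+((7+z)+(x*4))))); overall: (1*(((((1*x)+(7+x))*((2*y)+(5*0)))+(((8*x)*y)+((5+6)+(3+5))))*((((b*y)*x)*z)+(((5*9)+(y*x))+((7+z)+(x*4)))))) -> (((((1*x)+(7+x))*((2*y)+(5*0)))+(((8*x)*y)+((5+6)+(3+5))))*((((b*y)*x)*z)+(((5*9)+(y*x))+((7+z)+(x*4)))))
Step 2: at LLLL: (1*x) -> x; overall: (((((1*x)+(7+x))*((2*y)+(5*0)))+(((8*x)*y)+((5+6)+(3+5))))*((((b*y)*x)*z)+(((5*9)+(y*x))+((7+z)+(x*4))))) -> ((((x+(7+x))*((2*y)+(5*0)))+(((8*x)*y)+((5+6)+(3+5))))*((((b*y)*x)*z)+(((5*9)+(y*x))+((7+z)+(x*4)))))
Step 3: at LLRR: (5*0) -> 0; overall: ((((x+(7+x))*((2*y)+(5*0)))+(((8*x)*y)+((5+6)+(3+5))))*((((b*y)*x)*z)+(((5*9)+(y*x))+((7+z)+(x*4))))) -> ((((x+(7+x))*((2*y)+0))+(((8*x)*y)+((5+6)+(3+5))))*((((b*y)*x)*z)+(((5*9)+(y*x))+((7+z)+(x*4)))))
Step 4: at LLR: ((2*y)+0) -> (2*y); overall: ((((x+(7+x))*((2*y)+0))+(((8*x)*y)+((5+6)+(3+5))))*((((b*y)*x)*z)+(((5*9)+(y*x))+((7+z)+(x*4))))) -> ((((x+(7+x))*(2*y))+(((8*x)*y)+((5+6)+(3+5))))*((((b*y)*x)*z)+(((5*9)+(y*x))+((7+z)+(x*4)))))
Step 5: at LRRL: (5+6) -> 11; overall: ((((x+(7+x))*(2*y))+(((8*x)*y)+((5+6)+(3+5))))*((((b*y)*x)*z)+(((5*9)+(y*x))+((7+z)+(x*4))))) -> ((((x+(7+x))*(2*y))+(((8*x)*y)+(11+(3+5))))*((((b*y)*x)*z)+(((5*9)+(y*x))+((7+z)+(x*4)))))
Step 6: at LRRR: (3+5) -> 8; overall: ((((x+(7+x))*(2*y))+(((8*x)*y)+(11+(3+5))))*((((b*y)*x)*z)+(((5*9)+(y*x))+((7+z)+(x*4))))) -> ((((x+(7+x))*(2*y))+(((8*x)*y)+(11+8)))*((((b*y)*x)*z)+(((5*9)+(y*x))+((7+z)+(x*4)))))
Step 7: at LRR: (11+8) -> 19; overall: ((((x+(7+x))*(2*y))+(((8*x)*y)+(11+8)))*((((b*y)*x)*z)+(((5*9)+(y*x))+((7+z)+(x*4))))) -> ((((x+(7+x))*(2*y))+(((8*x)*y)+19))*((((b*y)*x)*z)+(((5*9)+(y*x))+((7+z)+(x*4)))))
Step 8: at RRLL: (5*9) -> 45; overall: ((((x+(7+x))*(2*y))+(((8*x)*y)+19))*((((b*y)*x)*z)+(((5*9)+(y*x))+((7+z)+(x*4))))) -> ((((x+(7+x))*(2*y))+(((8*x)*y)+19))*((((b*y)*x)*z)+((45+(y*x))+((7+z)+(x*4)))))
Fixed point: ((((x+(7+x))*(2*y))+(((8*x)*y)+19))*((((b*y)*x)*z)+((45+(y*x))+((7+z)+(x*4)))))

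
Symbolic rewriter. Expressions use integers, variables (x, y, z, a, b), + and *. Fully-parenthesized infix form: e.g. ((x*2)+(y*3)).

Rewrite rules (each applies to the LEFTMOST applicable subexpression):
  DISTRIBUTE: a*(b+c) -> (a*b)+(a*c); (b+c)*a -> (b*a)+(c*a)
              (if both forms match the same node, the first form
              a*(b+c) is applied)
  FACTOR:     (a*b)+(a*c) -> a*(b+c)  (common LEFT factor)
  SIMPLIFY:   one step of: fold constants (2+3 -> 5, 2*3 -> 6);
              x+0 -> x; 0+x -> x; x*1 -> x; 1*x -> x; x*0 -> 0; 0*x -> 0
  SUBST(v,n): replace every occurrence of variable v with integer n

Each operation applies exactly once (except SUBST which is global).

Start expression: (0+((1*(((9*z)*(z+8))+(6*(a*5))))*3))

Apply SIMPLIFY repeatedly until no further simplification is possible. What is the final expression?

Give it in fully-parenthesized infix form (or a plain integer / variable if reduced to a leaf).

Answer: ((((9*z)*(z+8))+(6*(a*5)))*3)

Derivation:
Start: (0+((1*(((9*z)*(z+8))+(6*(a*5))))*3))
Step 1: at root: (0+((1*(((9*z)*(z+8))+(6*(a*5))))*3)) -> ((1*(((9*z)*(z+8))+(6*(a*5))))*3); overall: (0+((1*(((9*z)*(z+8))+(6*(a*5))))*3)) -> ((1*(((9*z)*(z+8))+(6*(a*5))))*3)
Step 2: at L: (1*(((9*z)*(z+8))+(6*(a*5)))) -> (((9*z)*(z+8))+(6*(a*5))); overall: ((1*(((9*z)*(z+8))+(6*(a*5))))*3) -> ((((9*z)*(z+8))+(6*(a*5)))*3)
Fixed point: ((((9*z)*(z+8))+(6*(a*5)))*3)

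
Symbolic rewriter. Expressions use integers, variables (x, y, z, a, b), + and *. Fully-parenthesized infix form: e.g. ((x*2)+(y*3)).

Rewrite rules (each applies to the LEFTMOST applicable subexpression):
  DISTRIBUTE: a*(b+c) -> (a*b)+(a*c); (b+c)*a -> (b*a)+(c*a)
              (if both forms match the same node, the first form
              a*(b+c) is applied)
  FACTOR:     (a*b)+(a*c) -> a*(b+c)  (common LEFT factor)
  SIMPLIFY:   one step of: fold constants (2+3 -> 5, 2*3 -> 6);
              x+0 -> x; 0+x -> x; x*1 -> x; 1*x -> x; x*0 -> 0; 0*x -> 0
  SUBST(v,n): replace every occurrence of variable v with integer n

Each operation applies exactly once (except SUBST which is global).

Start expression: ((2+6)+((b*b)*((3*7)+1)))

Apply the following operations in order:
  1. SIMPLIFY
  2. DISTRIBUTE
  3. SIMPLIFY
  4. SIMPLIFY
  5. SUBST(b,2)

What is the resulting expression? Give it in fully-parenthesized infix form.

Answer: (8+(((2*2)*21)+(2*2)))

Derivation:
Start: ((2+6)+((b*b)*((3*7)+1)))
Apply SIMPLIFY at L (target: (2+6)): ((2+6)+((b*b)*((3*7)+1))) -> (8+((b*b)*((3*7)+1)))
Apply DISTRIBUTE at R (target: ((b*b)*((3*7)+1))): (8+((b*b)*((3*7)+1))) -> (8+(((b*b)*(3*7))+((b*b)*1)))
Apply SIMPLIFY at RLR (target: (3*7)): (8+(((b*b)*(3*7))+((b*b)*1))) -> (8+(((b*b)*21)+((b*b)*1)))
Apply SIMPLIFY at RR (target: ((b*b)*1)): (8+(((b*b)*21)+((b*b)*1))) -> (8+(((b*b)*21)+(b*b)))
Apply SUBST(b,2): (8+(((b*b)*21)+(b*b))) -> (8+(((2*2)*21)+(2*2)))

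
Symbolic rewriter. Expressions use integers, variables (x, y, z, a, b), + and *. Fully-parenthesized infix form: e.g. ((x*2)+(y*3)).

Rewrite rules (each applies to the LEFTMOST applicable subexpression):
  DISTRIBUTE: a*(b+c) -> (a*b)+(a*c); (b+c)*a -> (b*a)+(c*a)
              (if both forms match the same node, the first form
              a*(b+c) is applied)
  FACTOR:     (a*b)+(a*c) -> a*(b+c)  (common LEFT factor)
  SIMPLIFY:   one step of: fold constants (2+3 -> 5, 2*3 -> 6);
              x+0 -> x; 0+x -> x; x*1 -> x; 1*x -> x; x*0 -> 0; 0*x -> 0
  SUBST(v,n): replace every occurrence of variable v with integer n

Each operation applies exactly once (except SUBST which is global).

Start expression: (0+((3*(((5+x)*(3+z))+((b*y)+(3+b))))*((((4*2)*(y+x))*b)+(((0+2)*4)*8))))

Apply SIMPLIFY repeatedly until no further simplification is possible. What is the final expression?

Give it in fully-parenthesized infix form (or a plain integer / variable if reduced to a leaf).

Start: (0+((3*(((5+x)*(3+z))+((b*y)+(3+b))))*((((4*2)*(y+x))*b)+(((0+2)*4)*8))))
Step 1: at root: (0+((3*(((5+x)*(3+z))+((b*y)+(3+b))))*((((4*2)*(y+x))*b)+(((0+2)*4)*8)))) -> ((3*(((5+x)*(3+z))+((b*y)+(3+b))))*((((4*2)*(y+x))*b)+(((0+2)*4)*8))); overall: (0+((3*(((5+x)*(3+z))+((b*y)+(3+b))))*((((4*2)*(y+x))*b)+(((0+2)*4)*8)))) -> ((3*(((5+x)*(3+z))+((b*y)+(3+b))))*((((4*2)*(y+x))*b)+(((0+2)*4)*8)))
Step 2: at RLLL: (4*2) -> 8; overall: ((3*(((5+x)*(3+z))+((b*y)+(3+b))))*((((4*2)*(y+x))*b)+(((0+2)*4)*8))) -> ((3*(((5+x)*(3+z))+((b*y)+(3+b))))*(((8*(y+x))*b)+(((0+2)*4)*8)))
Step 3: at RRLL: (0+2) -> 2; overall: ((3*(((5+x)*(3+z))+((b*y)+(3+b))))*(((8*(y+x))*b)+(((0+2)*4)*8))) -> ((3*(((5+x)*(3+z))+((b*y)+(3+b))))*(((8*(y+x))*b)+((2*4)*8)))
Step 4: at RRL: (2*4) -> 8; overall: ((3*(((5+x)*(3+z))+((b*y)+(3+b))))*(((8*(y+x))*b)+((2*4)*8))) -> ((3*(((5+x)*(3+z))+((b*y)+(3+b))))*(((8*(y+x))*b)+(8*8)))
Step 5: at RR: (8*8) -> 64; overall: ((3*(((5+x)*(3+z))+((b*y)+(3+b))))*(((8*(y+x))*b)+(8*8))) -> ((3*(((5+x)*(3+z))+((b*y)+(3+b))))*(((8*(y+x))*b)+64))
Fixed point: ((3*(((5+x)*(3+z))+((b*y)+(3+b))))*(((8*(y+x))*b)+64))

Answer: ((3*(((5+x)*(3+z))+((b*y)+(3+b))))*(((8*(y+x))*b)+64))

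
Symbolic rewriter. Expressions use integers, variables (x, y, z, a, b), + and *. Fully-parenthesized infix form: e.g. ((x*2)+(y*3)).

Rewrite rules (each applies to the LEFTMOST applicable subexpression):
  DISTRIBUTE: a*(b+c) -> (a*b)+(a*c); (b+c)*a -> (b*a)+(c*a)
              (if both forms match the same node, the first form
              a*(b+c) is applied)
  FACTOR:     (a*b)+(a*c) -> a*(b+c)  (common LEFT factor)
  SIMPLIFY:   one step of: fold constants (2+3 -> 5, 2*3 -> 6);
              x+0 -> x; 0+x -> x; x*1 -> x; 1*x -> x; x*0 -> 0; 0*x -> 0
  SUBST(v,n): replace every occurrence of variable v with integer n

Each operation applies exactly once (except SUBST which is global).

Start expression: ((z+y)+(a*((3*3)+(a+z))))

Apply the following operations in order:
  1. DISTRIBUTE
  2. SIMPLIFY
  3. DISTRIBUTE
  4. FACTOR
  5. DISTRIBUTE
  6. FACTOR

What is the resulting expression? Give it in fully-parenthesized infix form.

Start: ((z+y)+(a*((3*3)+(a+z))))
Apply DISTRIBUTE at R (target: (a*((3*3)+(a+z)))): ((z+y)+(a*((3*3)+(a+z)))) -> ((z+y)+((a*(3*3))+(a*(a+z))))
Apply SIMPLIFY at RLR (target: (3*3)): ((z+y)+((a*(3*3))+(a*(a+z)))) -> ((z+y)+((a*9)+(a*(a+z))))
Apply DISTRIBUTE at RR (target: (a*(a+z))): ((z+y)+((a*9)+(a*(a+z)))) -> ((z+y)+((a*9)+((a*a)+(a*z))))
Apply FACTOR at RR (target: ((a*a)+(a*z))): ((z+y)+((a*9)+((a*a)+(a*z)))) -> ((z+y)+((a*9)+(a*(a+z))))
Apply DISTRIBUTE at RR (target: (a*(a+z))): ((z+y)+((a*9)+(a*(a+z)))) -> ((z+y)+((a*9)+((a*a)+(a*z))))
Apply FACTOR at RR (target: ((a*a)+(a*z))): ((z+y)+((a*9)+((a*a)+(a*z)))) -> ((z+y)+((a*9)+(a*(a+z))))

Answer: ((z+y)+((a*9)+(a*(a+z))))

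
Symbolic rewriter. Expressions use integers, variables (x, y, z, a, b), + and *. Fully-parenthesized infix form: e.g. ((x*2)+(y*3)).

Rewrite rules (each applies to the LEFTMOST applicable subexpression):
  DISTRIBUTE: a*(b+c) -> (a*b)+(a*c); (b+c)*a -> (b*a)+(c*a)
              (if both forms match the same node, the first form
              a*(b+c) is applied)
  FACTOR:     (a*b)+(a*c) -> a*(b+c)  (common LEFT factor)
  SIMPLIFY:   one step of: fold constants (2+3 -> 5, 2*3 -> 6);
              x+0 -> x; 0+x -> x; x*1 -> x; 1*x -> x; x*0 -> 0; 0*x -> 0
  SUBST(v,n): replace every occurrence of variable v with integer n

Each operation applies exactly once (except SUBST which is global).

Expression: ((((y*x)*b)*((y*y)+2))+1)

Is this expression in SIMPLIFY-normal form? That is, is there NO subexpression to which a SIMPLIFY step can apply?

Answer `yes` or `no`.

Answer: yes

Derivation:
Expression: ((((y*x)*b)*((y*y)+2))+1)
Scanning for simplifiable subexpressions (pre-order)...
  at root: ((((y*x)*b)*((y*y)+2))+1) (not simplifiable)
  at L: (((y*x)*b)*((y*y)+2)) (not simplifiable)
  at LL: ((y*x)*b) (not simplifiable)
  at LLL: (y*x) (not simplifiable)
  at LR: ((y*y)+2) (not simplifiable)
  at LRL: (y*y) (not simplifiable)
Result: no simplifiable subexpression found -> normal form.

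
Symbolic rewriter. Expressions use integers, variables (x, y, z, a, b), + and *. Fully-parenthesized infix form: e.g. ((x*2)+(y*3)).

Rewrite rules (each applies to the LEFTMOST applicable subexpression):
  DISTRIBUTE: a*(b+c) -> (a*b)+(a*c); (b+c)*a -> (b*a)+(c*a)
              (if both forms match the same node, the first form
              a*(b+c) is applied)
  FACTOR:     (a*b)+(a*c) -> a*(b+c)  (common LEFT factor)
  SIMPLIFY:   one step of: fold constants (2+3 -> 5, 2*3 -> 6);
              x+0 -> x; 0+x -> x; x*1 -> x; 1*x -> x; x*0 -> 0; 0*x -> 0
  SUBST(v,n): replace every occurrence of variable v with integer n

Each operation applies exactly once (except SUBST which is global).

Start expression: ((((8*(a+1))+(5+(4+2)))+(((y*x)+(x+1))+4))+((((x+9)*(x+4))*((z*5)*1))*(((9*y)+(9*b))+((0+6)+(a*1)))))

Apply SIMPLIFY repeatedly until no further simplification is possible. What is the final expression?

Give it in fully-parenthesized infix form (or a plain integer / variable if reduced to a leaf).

Answer: ((((8*(a+1))+11)+(((y*x)+(x+1))+4))+((((x+9)*(x+4))*(z*5))*(((9*y)+(9*b))+(6+a))))

Derivation:
Start: ((((8*(a+1))+(5+(4+2)))+(((y*x)+(x+1))+4))+((((x+9)*(x+4))*((z*5)*1))*(((9*y)+(9*b))+((0+6)+(a*1)))))
Step 1: at LLRR: (4+2) -> 6; overall: ((((8*(a+1))+(5+(4+2)))+(((y*x)+(x+1))+4))+((((x+9)*(x+4))*((z*5)*1))*(((9*y)+(9*b))+((0+6)+(a*1))))) -> ((((8*(a+1))+(5+6))+(((y*x)+(x+1))+4))+((((x+9)*(x+4))*((z*5)*1))*(((9*y)+(9*b))+((0+6)+(a*1)))))
Step 2: at LLR: (5+6) -> 11; overall: ((((8*(a+1))+(5+6))+(((y*x)+(x+1))+4))+((((x+9)*(x+4))*((z*5)*1))*(((9*y)+(9*b))+((0+6)+(a*1))))) -> ((((8*(a+1))+11)+(((y*x)+(x+1))+4))+((((x+9)*(x+4))*((z*5)*1))*(((9*y)+(9*b))+((0+6)+(a*1)))))
Step 3: at RLR: ((z*5)*1) -> (z*5); overall: ((((8*(a+1))+11)+(((y*x)+(x+1))+4))+((((x+9)*(x+4))*((z*5)*1))*(((9*y)+(9*b))+((0+6)+(a*1))))) -> ((((8*(a+1))+11)+(((y*x)+(x+1))+4))+((((x+9)*(x+4))*(z*5))*(((9*y)+(9*b))+((0+6)+(a*1)))))
Step 4: at RRRL: (0+6) -> 6; overall: ((((8*(a+1))+11)+(((y*x)+(x+1))+4))+((((x+9)*(x+4))*(z*5))*(((9*y)+(9*b))+((0+6)+(a*1))))) -> ((((8*(a+1))+11)+(((y*x)+(x+1))+4))+((((x+9)*(x+4))*(z*5))*(((9*y)+(9*b))+(6+(a*1)))))
Step 5: at RRRR: (a*1) -> a; overall: ((((8*(a+1))+11)+(((y*x)+(x+1))+4))+((((x+9)*(x+4))*(z*5))*(((9*y)+(9*b))+(6+(a*1))))) -> ((((8*(a+1))+11)+(((y*x)+(x+1))+4))+((((x+9)*(x+4))*(z*5))*(((9*y)+(9*b))+(6+a))))
Fixed point: ((((8*(a+1))+11)+(((y*x)+(x+1))+4))+((((x+9)*(x+4))*(z*5))*(((9*y)+(9*b))+(6+a))))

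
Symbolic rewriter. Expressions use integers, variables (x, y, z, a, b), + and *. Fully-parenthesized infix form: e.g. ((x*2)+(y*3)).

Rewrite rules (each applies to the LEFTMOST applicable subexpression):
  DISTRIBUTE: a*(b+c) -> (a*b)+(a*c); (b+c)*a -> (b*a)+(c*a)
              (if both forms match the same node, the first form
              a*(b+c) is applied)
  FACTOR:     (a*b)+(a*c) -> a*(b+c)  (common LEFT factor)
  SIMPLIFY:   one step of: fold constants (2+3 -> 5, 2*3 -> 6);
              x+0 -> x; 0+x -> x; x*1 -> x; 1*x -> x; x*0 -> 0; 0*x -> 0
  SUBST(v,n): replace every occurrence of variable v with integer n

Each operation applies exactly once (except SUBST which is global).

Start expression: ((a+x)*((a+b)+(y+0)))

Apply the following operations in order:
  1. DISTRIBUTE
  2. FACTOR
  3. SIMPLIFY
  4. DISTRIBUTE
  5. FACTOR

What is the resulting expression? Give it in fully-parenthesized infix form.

Start: ((a+x)*((a+b)+(y+0)))
Apply DISTRIBUTE at root (target: ((a+x)*((a+b)+(y+0)))): ((a+x)*((a+b)+(y+0))) -> (((a+x)*(a+b))+((a+x)*(y+0)))
Apply FACTOR at root (target: (((a+x)*(a+b))+((a+x)*(y+0)))): (((a+x)*(a+b))+((a+x)*(y+0))) -> ((a+x)*((a+b)+(y+0)))
Apply SIMPLIFY at RR (target: (y+0)): ((a+x)*((a+b)+(y+0))) -> ((a+x)*((a+b)+y))
Apply DISTRIBUTE at root (target: ((a+x)*((a+b)+y))): ((a+x)*((a+b)+y)) -> (((a+x)*(a+b))+((a+x)*y))
Apply FACTOR at root (target: (((a+x)*(a+b))+((a+x)*y))): (((a+x)*(a+b))+((a+x)*y)) -> ((a+x)*((a+b)+y))

Answer: ((a+x)*((a+b)+y))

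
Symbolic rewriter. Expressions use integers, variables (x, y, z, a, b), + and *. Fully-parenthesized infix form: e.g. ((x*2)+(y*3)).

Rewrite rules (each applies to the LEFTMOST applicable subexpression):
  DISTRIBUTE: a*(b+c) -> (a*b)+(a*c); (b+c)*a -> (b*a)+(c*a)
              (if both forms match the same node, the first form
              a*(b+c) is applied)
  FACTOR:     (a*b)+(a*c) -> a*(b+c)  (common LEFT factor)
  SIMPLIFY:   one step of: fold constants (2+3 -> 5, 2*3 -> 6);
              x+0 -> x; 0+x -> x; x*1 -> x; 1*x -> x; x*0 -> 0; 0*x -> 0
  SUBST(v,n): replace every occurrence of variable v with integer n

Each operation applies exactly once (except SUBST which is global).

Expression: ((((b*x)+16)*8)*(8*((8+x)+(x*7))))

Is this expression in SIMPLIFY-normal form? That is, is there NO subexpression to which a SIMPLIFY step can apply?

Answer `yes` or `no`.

Answer: yes

Derivation:
Expression: ((((b*x)+16)*8)*(8*((8+x)+(x*7))))
Scanning for simplifiable subexpressions (pre-order)...
  at root: ((((b*x)+16)*8)*(8*((8+x)+(x*7)))) (not simplifiable)
  at L: (((b*x)+16)*8) (not simplifiable)
  at LL: ((b*x)+16) (not simplifiable)
  at LLL: (b*x) (not simplifiable)
  at R: (8*((8+x)+(x*7))) (not simplifiable)
  at RR: ((8+x)+(x*7)) (not simplifiable)
  at RRL: (8+x) (not simplifiable)
  at RRR: (x*7) (not simplifiable)
Result: no simplifiable subexpression found -> normal form.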